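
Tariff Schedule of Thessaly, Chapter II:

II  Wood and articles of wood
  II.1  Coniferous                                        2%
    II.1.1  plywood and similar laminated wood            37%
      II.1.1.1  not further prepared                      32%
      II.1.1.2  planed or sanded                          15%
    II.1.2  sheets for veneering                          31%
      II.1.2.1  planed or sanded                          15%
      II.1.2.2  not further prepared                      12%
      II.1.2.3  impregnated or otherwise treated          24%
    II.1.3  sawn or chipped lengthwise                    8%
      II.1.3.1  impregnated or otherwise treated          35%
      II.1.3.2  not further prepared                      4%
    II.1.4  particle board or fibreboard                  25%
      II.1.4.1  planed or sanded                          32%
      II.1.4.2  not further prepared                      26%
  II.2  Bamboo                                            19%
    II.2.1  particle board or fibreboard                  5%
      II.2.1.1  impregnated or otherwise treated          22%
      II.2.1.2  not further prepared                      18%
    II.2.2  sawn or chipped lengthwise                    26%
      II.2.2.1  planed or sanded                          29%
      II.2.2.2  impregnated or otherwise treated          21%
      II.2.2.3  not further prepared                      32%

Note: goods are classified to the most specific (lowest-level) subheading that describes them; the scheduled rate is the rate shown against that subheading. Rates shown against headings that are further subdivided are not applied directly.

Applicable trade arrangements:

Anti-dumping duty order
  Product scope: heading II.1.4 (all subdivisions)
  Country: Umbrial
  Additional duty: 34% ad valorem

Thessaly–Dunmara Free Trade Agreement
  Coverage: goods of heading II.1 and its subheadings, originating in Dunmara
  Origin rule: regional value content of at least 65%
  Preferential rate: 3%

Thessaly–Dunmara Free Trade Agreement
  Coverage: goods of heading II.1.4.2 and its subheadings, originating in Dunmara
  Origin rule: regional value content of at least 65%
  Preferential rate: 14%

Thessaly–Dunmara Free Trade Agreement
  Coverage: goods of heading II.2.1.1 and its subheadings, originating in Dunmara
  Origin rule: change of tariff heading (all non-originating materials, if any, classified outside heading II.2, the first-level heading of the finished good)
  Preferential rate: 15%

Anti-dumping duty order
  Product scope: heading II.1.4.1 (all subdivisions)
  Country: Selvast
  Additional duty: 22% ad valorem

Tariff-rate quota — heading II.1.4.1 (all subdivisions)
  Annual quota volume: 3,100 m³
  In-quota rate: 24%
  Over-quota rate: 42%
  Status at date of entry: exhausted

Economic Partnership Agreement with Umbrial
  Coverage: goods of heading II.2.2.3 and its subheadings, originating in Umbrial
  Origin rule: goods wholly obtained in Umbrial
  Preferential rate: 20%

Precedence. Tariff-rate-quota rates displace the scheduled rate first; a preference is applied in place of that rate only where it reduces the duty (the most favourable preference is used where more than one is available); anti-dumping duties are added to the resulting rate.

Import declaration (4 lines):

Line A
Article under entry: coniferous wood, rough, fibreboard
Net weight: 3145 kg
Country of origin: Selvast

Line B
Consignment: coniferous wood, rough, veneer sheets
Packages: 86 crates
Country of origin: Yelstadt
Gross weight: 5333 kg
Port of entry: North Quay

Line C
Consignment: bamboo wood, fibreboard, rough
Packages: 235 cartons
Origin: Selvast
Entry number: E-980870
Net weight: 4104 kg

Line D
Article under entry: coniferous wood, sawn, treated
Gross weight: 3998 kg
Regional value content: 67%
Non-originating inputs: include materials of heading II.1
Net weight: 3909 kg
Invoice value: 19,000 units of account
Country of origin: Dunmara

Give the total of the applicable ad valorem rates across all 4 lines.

59%

Line A: coniferous → II.1; fibreboard → II.1.4; rough → II.1.4.2. Scheduled 26%. No special measure applies. → 26%.
Line B: coniferous → II.1; veneer sheets → II.1.2; rough → II.1.2.2. Scheduled 12%. No special measure applies. → 12%.
Line C: bamboo → II.2; fibreboard → II.2.1; rough → II.2.1.2. Scheduled 18%. No special measure applies. → 18%.
Line D: coniferous → II.1; sawn → II.1.3; treated → II.1.3.1. Scheduled 35%. Dunmara agreement on II.1: RVC ≥ 65% → 3% available; Dunmara agreement on II.1.4.2: II.1.3.1 not covered; Dunmara agreement on II.2.1.1: II.1.3.1 not covered; preferential 3%. → 3%.
Sum: 26% + 12% + 18% + 3% = 59%.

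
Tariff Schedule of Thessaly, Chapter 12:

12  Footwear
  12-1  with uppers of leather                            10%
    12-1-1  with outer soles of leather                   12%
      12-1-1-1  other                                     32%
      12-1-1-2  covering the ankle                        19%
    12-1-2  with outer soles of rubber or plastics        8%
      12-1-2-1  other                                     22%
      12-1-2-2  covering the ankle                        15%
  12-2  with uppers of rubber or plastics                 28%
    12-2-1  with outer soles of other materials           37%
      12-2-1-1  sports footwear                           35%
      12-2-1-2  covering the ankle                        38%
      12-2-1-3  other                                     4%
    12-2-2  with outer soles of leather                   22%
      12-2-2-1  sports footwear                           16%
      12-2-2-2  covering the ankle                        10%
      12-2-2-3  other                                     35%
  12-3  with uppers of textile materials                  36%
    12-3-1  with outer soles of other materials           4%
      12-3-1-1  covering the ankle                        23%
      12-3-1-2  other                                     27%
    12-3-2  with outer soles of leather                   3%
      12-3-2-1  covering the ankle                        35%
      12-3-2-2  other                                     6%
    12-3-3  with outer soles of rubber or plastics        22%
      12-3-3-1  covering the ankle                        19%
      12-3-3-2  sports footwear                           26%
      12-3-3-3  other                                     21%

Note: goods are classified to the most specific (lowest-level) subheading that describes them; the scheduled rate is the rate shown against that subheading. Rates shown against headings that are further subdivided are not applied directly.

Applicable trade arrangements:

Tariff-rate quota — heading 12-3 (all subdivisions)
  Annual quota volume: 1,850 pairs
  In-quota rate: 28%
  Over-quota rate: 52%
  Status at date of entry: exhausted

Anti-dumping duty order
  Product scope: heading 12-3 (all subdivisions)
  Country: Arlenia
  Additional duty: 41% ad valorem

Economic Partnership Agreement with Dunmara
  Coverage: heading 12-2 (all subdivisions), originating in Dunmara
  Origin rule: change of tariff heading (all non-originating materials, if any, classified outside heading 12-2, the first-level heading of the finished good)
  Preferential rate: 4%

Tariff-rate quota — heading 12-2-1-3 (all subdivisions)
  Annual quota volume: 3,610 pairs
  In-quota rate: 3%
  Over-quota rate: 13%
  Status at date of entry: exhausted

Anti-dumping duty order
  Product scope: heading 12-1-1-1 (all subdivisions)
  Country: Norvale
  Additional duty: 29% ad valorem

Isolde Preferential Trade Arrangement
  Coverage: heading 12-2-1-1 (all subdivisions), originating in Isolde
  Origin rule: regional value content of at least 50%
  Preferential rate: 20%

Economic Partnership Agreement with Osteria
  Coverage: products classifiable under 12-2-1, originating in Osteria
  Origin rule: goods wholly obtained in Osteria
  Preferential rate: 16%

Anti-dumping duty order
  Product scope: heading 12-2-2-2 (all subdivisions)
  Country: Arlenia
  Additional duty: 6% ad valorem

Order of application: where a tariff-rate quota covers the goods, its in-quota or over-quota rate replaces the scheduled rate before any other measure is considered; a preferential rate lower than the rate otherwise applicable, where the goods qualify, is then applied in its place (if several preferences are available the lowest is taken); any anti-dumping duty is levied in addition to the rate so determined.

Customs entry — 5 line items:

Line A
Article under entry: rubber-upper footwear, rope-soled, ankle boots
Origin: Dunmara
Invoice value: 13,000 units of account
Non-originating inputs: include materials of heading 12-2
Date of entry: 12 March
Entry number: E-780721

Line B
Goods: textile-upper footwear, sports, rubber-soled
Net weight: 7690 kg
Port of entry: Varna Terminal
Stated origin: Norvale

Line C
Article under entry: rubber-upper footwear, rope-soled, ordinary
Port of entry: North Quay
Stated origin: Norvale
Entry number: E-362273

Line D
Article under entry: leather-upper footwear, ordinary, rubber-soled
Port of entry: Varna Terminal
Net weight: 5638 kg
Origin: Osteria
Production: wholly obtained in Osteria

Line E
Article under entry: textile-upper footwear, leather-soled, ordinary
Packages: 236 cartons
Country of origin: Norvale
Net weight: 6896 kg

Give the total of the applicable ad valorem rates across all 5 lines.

Line A: rubber-upper → 12-2; rope-soled → 12-2-1; ankle boots → 12-2-1-2. Scheduled 38%. Dunmara agreement on 12-2: CTH not met. → 38%.
Line B: textile-upper → 12-3; rubber-soled → 12-3-3; sports → 12-3-3-2. Scheduled 26%. quota on 12-3 exhausted → over-quota 52%. → 52%.
Line C: rubber-upper → 12-2; rope-soled → 12-2-1; ordinary → 12-2-1-3. Scheduled 4%. quota on 12-2-1-3 exhausted → over-quota 13%. → 13%.
Line D: leather-upper → 12-1; rubber-soled → 12-1-2; ordinary → 12-1-2-1. Scheduled 22%. Osteria agreement on 12-2-1: 12-1-2-1 not covered. → 22%.
Line E: textile-upper → 12-3; leather-soled → 12-3-2; ordinary → 12-3-2-2. Scheduled 6%. quota on 12-3 exhausted → over-quota 52%. → 52%.
Sum: 38% + 52% + 13% + 22% + 52% = 177%.

177%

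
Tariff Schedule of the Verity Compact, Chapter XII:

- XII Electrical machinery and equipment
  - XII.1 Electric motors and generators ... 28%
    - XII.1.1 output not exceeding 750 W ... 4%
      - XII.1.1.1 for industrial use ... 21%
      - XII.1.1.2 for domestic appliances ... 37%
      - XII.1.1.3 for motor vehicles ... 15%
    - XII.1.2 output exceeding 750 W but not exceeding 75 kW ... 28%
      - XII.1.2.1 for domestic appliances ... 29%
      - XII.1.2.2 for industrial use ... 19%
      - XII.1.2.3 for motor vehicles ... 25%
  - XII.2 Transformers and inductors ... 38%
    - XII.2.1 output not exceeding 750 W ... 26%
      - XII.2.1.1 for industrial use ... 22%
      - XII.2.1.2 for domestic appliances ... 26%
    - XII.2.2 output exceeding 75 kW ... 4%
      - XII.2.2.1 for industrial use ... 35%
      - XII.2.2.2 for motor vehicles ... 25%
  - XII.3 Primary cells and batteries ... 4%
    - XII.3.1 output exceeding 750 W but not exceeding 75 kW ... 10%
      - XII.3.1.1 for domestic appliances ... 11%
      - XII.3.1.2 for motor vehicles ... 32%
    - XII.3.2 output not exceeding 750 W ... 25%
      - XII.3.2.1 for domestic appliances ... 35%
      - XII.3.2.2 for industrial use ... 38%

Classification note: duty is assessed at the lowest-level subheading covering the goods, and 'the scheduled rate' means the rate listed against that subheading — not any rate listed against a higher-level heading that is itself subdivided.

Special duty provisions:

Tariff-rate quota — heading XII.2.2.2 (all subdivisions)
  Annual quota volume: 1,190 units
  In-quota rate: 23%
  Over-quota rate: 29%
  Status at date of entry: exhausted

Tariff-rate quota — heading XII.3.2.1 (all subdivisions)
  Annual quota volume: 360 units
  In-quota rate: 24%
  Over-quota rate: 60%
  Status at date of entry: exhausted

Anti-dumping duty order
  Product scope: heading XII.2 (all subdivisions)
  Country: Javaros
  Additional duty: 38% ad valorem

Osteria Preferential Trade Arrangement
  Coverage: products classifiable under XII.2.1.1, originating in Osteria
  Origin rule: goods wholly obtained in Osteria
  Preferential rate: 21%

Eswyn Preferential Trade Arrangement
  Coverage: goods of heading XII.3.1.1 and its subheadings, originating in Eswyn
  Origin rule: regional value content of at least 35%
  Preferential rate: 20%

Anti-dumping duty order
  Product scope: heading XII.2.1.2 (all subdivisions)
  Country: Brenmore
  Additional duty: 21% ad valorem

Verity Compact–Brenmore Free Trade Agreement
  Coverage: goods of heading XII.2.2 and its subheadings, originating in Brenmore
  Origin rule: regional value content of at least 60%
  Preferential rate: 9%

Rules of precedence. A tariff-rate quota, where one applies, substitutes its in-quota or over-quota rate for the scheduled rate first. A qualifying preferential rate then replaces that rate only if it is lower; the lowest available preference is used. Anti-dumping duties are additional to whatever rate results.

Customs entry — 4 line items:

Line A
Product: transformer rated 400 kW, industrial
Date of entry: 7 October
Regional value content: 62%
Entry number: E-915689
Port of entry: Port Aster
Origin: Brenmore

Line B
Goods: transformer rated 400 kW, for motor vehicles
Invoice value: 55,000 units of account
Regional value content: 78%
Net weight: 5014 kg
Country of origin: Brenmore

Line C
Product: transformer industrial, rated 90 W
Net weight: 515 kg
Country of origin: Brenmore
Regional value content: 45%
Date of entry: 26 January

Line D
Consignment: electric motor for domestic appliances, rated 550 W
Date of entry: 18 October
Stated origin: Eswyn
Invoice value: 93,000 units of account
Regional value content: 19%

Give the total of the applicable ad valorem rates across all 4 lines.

77%

Line A: transformer → XII.2; rated 400 kW → XII.2.2; industrial → XII.2.2.1. Scheduled 35%. Brenmore agreement on XII.2.2: RVC ≥ 60% → 9% available; preferential 9%. → 9%.
Line B: transformer → XII.2; rated 400 kW → XII.2.2; for motor vehicles → XII.2.2.2. Scheduled 25%. quota on XII.2.2.2 exhausted → over-quota 29%; Brenmore agreement on XII.2.2: RVC ≥ 60% → 9% available; preferential 9%. → 9%.
Line C: transformer → XII.2; rated 90 W → XII.2.1; industrial → XII.2.1.1. Scheduled 22%. Brenmore agreement on XII.2.2: XII.2.1.1 not covered. → 22%.
Line D: electric motor → XII.1; rated 550 W → XII.1.1; for domestic appliances → XII.1.1.2. Scheduled 37%. Eswyn agreement on XII.3.1.1: XII.1.1.2 not covered. → 37%.
Sum: 9% + 9% + 22% + 37% = 77%.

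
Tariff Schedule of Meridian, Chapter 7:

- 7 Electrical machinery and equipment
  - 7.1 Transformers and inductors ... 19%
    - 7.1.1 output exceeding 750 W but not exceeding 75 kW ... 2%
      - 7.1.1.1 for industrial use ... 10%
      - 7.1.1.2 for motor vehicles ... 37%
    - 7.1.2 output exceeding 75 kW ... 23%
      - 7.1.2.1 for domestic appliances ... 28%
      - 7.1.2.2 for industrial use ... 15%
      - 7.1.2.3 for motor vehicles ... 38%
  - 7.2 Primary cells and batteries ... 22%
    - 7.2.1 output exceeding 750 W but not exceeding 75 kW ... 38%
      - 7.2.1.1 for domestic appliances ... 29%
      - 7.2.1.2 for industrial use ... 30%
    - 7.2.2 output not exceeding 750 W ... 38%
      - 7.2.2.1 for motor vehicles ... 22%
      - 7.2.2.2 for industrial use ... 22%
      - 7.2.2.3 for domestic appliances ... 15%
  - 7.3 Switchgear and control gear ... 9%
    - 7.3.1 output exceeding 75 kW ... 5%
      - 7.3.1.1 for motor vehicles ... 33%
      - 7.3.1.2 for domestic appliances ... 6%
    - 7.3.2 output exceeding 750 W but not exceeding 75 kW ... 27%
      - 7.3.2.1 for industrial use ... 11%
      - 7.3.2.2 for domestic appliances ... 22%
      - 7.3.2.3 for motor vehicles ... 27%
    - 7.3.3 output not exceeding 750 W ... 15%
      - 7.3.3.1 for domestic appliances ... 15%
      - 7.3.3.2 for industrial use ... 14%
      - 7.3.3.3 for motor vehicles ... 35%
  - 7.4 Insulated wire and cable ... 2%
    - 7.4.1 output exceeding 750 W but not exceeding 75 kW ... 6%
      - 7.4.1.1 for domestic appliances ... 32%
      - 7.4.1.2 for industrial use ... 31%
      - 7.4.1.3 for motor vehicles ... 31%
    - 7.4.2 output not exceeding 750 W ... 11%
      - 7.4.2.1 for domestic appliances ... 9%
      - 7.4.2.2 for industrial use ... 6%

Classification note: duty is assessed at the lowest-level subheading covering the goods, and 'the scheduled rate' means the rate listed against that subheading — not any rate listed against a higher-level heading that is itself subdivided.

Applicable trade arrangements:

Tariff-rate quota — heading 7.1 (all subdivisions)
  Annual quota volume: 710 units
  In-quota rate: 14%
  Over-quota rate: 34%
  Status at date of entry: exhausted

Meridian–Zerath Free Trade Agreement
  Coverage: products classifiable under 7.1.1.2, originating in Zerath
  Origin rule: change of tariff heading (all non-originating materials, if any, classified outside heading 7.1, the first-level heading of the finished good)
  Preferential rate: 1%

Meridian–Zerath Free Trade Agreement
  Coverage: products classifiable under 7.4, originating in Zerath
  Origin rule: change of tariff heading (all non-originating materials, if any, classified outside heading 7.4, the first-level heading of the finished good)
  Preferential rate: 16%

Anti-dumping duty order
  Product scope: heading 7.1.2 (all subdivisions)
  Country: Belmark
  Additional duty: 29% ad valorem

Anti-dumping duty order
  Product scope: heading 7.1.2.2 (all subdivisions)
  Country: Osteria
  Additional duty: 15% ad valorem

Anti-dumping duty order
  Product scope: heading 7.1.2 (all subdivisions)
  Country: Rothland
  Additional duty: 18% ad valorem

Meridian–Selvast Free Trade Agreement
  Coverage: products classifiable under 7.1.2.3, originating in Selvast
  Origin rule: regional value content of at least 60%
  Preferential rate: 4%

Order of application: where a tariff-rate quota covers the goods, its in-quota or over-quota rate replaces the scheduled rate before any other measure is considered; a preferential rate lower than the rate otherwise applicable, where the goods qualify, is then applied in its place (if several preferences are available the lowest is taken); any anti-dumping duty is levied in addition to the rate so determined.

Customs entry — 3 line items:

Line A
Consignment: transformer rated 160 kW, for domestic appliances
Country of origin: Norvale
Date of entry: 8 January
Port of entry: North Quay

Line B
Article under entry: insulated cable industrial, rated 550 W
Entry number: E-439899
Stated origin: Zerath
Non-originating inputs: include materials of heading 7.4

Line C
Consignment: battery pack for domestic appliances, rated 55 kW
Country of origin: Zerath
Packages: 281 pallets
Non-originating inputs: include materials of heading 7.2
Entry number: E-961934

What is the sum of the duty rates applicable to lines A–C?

69%

Line A: transformer → 7.1; rated 160 kW → 7.1.2; for domestic appliances → 7.1.2.1. Scheduled 28%. quota on 7.1 exhausted → over-quota 34%. → 34%.
Line B: insulated cable → 7.4; rated 550 W → 7.4.2; industrial → 7.4.2.2. Scheduled 6%. Zerath agreement on 7.1.1.2: 7.4.2.2 not covered; Zerath agreement on 7.4: CTH not met. → 6%.
Line C: battery pack → 7.2; rated 55 kW → 7.2.1; for domestic appliances → 7.2.1.1. Scheduled 29%. Zerath agreement on 7.1.1.2: 7.2.1.1 not covered; Zerath agreement on 7.4: 7.2.1.1 not covered. → 29%.
Sum: 34% + 6% + 29% = 69%.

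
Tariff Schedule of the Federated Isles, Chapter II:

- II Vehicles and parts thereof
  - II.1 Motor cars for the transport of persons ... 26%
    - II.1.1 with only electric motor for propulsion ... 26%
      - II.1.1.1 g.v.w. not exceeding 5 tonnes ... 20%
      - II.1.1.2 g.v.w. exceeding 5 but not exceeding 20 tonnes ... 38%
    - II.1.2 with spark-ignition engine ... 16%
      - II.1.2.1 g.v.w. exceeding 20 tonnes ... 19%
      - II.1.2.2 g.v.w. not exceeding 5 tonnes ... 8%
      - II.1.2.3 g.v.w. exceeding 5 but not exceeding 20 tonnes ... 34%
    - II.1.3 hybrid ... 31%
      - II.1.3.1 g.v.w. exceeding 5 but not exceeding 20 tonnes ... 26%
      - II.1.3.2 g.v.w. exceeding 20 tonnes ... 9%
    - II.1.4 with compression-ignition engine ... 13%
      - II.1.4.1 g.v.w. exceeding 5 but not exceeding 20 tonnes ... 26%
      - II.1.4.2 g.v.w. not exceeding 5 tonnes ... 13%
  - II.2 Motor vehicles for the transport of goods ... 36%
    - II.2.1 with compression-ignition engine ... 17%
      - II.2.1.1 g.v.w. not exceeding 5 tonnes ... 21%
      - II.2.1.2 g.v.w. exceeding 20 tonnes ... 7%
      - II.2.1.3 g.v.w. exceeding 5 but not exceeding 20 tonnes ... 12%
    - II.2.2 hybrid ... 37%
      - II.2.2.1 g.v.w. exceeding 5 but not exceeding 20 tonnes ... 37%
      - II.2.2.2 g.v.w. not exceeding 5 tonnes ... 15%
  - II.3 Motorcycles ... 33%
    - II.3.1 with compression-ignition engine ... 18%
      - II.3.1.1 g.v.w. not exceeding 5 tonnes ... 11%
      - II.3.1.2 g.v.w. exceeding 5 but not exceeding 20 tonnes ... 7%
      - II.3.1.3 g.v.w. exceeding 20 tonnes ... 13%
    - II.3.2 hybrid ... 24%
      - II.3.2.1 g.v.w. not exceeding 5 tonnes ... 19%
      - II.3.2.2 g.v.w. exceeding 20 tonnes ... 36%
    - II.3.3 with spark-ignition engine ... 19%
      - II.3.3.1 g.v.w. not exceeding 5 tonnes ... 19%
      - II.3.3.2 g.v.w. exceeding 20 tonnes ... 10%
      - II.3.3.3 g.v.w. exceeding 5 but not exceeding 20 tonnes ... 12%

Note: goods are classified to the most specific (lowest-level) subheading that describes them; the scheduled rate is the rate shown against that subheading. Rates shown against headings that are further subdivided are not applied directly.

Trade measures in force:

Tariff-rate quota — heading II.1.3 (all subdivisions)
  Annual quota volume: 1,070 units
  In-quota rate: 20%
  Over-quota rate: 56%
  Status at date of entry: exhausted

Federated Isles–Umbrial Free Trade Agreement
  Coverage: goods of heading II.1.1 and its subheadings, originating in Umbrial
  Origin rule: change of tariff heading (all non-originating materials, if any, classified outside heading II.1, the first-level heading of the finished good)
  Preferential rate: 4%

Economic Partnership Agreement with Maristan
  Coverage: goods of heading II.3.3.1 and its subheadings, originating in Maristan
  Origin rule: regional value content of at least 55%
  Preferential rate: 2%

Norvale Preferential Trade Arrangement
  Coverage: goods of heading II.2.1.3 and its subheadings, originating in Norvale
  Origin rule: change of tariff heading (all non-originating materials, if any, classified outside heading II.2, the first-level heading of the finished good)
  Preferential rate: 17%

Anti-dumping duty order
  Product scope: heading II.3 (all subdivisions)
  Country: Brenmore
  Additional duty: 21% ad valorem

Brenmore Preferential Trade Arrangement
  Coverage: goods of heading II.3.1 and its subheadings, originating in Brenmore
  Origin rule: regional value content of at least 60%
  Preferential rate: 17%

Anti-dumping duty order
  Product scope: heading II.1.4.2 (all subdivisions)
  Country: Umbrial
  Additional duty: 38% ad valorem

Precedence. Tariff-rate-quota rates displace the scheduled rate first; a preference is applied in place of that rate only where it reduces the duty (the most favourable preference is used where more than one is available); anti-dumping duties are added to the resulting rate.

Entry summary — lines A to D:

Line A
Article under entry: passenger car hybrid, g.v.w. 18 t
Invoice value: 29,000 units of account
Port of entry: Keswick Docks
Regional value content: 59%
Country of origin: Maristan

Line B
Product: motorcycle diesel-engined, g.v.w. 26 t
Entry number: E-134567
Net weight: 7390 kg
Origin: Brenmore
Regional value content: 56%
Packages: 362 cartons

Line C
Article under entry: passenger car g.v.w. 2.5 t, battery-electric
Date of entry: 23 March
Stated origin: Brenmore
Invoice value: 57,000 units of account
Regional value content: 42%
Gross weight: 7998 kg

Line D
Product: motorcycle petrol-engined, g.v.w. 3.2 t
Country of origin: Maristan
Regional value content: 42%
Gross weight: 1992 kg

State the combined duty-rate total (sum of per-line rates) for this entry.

Line A: passenger car → II.1; hybrid → II.1.3; g.v.w. 18 t → II.1.3.1. Scheduled 26%. quota on II.1.3 exhausted → over-quota 56%; Maristan agreement on II.3.3.1: II.1.3.1 not covered. → 56%.
Line B: motorcycle → II.3; diesel-engined → II.3.1; g.v.w. 26 t → II.3.1.3. Scheduled 13%. Brenmore agreement on II.3.1: RVC < 60%; anti-dumping (Brenmore, II.3): +21%; total 13% + 21% = 34%. → 34%.
Line C: passenger car → II.1; battery-electric → II.1.1; g.v.w. 2.5 t → II.1.1.1. Scheduled 20%. Brenmore agreement on II.3.1: II.1.1.1 not covered. → 20%.
Line D: motorcycle → II.3; petrol-engined → II.3.3; g.v.w. 3.2 t → II.3.3.1. Scheduled 19%. Maristan agreement on II.3.3.1: RVC < 55%. → 19%.
Sum: 56% + 34% + 20% + 19% = 129%.

129%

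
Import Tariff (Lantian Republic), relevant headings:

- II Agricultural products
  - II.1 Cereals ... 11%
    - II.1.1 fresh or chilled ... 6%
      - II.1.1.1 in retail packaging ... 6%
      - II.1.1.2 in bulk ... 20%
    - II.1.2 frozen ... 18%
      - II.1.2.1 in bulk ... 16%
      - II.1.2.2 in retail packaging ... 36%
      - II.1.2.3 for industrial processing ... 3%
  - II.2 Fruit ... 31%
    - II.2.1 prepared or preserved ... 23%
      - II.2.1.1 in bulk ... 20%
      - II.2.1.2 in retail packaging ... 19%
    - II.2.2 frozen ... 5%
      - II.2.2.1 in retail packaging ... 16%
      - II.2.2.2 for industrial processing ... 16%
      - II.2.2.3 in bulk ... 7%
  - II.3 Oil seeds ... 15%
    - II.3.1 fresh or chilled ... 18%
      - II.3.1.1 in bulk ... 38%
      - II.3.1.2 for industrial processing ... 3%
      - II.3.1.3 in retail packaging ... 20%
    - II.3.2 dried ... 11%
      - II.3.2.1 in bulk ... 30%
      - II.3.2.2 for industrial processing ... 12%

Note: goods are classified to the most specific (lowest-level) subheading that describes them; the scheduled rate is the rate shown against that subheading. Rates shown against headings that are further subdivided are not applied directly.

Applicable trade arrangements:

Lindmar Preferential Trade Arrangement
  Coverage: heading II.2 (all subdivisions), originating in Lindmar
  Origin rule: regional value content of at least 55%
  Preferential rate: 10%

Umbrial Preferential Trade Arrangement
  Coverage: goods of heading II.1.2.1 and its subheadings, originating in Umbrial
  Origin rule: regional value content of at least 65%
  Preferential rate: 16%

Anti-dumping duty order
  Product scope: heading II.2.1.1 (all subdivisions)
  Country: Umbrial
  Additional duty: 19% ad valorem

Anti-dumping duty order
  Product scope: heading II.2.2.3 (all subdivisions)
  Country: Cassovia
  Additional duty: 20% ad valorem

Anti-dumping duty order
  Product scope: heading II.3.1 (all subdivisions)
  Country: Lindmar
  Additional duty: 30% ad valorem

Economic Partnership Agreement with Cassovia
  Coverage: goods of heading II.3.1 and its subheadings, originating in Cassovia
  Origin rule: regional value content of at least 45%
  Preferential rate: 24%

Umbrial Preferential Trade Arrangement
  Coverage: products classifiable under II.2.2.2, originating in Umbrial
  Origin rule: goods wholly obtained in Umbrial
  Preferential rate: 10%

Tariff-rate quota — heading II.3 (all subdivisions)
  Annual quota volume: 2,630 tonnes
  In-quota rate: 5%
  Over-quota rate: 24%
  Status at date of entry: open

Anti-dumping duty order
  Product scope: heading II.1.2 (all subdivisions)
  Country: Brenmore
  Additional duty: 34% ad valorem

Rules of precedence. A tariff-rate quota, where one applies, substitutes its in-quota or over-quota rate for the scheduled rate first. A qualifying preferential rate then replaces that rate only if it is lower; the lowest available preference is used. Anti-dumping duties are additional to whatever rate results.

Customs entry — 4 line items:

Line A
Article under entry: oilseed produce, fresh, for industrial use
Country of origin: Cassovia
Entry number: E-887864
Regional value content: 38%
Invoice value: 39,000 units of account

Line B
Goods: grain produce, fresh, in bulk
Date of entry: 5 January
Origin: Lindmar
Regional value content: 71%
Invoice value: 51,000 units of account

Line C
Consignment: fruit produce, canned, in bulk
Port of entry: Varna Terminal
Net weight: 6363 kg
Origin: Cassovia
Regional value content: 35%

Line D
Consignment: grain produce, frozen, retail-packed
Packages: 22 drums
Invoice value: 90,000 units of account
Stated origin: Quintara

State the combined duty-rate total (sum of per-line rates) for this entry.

Line A: oilseed → II.3; fresh → II.3.1; for industrial use → II.3.1.2. Scheduled 3%. quota on II.3 open → in-quota 5%; Cassovia agreement on II.3.1: RVC < 45%. → 5%.
Line B: grain → II.1; fresh → II.1.1; in bulk → II.1.1.2. Scheduled 20%. Lindmar agreement on II.2: II.1.1.2 not covered. → 20%.
Line C: fruit → II.2; canned → II.2.1; in bulk → II.2.1.1. Scheduled 20%. Cassovia agreement on II.3.1: II.2.1.1 not covered. → 20%.
Line D: grain → II.1; frozen → II.1.2; retail-packed → II.1.2.2. Scheduled 36%. No special measure applies. → 36%.
Sum: 5% + 20% + 20% + 36% = 81%.

81%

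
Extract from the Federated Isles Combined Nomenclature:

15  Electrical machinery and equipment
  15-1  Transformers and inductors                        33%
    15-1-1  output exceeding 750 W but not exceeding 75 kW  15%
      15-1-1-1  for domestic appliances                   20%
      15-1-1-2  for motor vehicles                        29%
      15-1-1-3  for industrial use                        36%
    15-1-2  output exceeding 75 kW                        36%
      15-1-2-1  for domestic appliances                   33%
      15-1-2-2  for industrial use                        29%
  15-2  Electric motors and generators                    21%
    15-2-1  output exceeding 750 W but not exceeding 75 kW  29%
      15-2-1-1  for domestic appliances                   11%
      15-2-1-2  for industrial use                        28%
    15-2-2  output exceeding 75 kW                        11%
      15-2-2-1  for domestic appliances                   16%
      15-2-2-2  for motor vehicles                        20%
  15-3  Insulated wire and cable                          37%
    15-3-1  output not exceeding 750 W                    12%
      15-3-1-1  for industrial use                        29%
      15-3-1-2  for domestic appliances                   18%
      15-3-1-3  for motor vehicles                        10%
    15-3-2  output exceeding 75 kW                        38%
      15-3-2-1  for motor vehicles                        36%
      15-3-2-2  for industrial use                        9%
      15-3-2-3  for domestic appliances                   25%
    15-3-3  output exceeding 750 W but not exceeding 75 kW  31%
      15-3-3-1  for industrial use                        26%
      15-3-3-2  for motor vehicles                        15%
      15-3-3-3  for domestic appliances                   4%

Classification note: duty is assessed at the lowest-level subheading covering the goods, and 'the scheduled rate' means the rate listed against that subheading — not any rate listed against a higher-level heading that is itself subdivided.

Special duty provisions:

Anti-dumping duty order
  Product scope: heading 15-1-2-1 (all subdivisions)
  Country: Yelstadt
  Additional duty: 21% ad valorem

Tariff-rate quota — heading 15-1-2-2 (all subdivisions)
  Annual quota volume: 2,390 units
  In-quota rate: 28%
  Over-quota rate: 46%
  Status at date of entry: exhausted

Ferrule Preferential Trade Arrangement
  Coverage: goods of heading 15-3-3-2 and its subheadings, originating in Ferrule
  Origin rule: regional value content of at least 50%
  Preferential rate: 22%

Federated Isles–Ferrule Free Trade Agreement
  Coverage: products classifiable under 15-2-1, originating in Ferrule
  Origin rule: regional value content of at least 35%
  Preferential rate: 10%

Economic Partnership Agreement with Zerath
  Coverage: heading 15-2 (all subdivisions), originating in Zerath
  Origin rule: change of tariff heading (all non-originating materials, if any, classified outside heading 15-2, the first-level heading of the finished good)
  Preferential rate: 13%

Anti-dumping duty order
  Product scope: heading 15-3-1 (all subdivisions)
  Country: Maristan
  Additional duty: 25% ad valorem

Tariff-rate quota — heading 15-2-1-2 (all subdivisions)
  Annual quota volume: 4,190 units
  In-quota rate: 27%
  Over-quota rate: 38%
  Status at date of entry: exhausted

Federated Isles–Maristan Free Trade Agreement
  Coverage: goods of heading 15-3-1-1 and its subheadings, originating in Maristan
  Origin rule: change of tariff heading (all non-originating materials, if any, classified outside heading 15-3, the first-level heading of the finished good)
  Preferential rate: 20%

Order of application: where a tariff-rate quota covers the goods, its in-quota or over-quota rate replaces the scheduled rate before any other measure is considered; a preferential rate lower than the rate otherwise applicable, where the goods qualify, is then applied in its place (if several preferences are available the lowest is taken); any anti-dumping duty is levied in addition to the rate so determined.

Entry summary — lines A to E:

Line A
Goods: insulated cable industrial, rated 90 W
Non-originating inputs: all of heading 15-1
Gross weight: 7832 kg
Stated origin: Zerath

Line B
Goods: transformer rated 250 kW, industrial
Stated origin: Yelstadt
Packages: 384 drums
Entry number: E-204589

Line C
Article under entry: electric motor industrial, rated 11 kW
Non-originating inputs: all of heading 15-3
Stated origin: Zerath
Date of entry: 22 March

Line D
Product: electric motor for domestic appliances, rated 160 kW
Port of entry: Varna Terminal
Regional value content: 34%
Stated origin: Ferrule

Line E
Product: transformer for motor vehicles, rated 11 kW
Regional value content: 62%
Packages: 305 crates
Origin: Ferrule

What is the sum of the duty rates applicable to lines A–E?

Line A: insulated cable → 15-3; rated 90 W → 15-3-1; industrial → 15-3-1-1. Scheduled 29%. Zerath agreement on 15-2: 15-3-1-1 not covered. → 29%.
Line B: transformer → 15-1; rated 250 kW → 15-1-2; industrial → 15-1-2-2. Scheduled 29%. quota on 15-1-2-2 exhausted → over-quota 46%. → 46%.
Line C: electric motor → 15-2; rated 11 kW → 15-2-1; industrial → 15-2-1-2. Scheduled 28%. quota on 15-2-1-2 exhausted → over-quota 38%; Zerath agreement on 15-2: CTH met → 13% available; preferential 13%. → 13%.
Line D: electric motor → 15-2; rated 160 kW → 15-2-2; for domestic appliances → 15-2-2-1. Scheduled 16%. Ferrule agreement on 15-3-3-2: 15-2-2-1 not covered; Ferrule agreement on 15-2-1: 15-2-2-1 not covered. → 16%.
Line E: transformer → 15-1; rated 11 kW → 15-1-1; for motor vehicles → 15-1-1-2. Scheduled 29%. Ferrule agreement on 15-3-3-2: 15-1-1-2 not covered; Ferrule agreement on 15-2-1: 15-1-1-2 not covered. → 29%.
Sum: 29% + 46% + 13% + 16% + 29% = 133%.

133%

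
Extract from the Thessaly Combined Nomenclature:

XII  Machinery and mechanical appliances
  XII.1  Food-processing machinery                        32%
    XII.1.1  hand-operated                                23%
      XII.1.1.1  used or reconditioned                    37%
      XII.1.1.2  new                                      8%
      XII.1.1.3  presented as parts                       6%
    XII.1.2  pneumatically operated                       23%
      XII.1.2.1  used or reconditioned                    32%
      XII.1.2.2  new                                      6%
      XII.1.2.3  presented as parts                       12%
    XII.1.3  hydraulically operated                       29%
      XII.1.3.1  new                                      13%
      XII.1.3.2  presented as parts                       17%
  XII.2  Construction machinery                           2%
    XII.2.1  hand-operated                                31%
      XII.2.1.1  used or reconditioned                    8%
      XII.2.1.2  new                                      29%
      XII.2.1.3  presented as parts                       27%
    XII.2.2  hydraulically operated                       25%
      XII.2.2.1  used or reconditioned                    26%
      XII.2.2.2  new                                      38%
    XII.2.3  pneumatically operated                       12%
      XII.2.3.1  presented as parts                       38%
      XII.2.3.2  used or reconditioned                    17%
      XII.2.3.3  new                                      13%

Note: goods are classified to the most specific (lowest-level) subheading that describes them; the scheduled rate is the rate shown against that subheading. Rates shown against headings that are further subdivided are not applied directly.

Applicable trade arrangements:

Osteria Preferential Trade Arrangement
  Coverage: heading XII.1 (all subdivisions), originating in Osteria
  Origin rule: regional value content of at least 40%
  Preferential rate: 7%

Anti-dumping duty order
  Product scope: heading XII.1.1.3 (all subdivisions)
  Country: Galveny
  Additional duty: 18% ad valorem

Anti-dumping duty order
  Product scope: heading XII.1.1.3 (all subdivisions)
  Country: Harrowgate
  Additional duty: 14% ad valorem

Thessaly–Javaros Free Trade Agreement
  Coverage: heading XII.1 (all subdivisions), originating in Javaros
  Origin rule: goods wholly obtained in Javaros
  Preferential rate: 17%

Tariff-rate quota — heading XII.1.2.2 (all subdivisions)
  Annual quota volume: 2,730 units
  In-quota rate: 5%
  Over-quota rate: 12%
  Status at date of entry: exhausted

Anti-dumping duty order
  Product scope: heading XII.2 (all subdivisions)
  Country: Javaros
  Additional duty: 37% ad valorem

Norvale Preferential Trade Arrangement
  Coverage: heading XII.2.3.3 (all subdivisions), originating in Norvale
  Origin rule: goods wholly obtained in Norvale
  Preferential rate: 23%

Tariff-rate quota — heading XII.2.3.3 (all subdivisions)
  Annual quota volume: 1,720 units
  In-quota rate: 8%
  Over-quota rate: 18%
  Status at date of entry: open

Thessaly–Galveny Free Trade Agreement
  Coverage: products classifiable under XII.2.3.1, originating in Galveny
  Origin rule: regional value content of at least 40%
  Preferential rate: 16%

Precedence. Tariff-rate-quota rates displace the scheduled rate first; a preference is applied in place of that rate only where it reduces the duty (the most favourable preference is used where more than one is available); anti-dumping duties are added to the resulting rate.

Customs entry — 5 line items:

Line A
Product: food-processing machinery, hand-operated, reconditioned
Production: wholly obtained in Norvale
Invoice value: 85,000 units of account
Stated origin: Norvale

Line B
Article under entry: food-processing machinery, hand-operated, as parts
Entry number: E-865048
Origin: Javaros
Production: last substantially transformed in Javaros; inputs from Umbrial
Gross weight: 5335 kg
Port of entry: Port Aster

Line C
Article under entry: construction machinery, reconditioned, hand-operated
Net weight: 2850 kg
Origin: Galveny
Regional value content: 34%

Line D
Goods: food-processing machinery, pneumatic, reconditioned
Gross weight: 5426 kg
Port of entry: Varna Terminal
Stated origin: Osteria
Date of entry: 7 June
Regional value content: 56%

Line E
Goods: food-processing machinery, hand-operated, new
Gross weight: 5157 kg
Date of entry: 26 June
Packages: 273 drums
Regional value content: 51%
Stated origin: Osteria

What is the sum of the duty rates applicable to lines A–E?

65%

Line A: food-processing → XII.1; hand-operated → XII.1.1; reconditioned → XII.1.1.1. Scheduled 37%. Norvale agreement on XII.2.3.3: XII.1.1.1 not covered. → 37%.
Line B: food-processing → XII.1; hand-operated → XII.1.1; as parts → XII.1.1.3. Scheduled 6%. Javaros agreement on XII.1: not wholly obtained. → 6%.
Line C: construction → XII.2; hand-operated → XII.2.1; reconditioned → XII.2.1.1. Scheduled 8%. Galveny agreement on XII.2.3.1: XII.2.1.1 not covered. → 8%.
Line D: food-processing → XII.1; pneumatic → XII.1.2; reconditioned → XII.1.2.1. Scheduled 32%. Osteria agreement on XII.1: RVC ≥ 40% → 7% available; preferential 7%. → 7%.
Line E: food-processing → XII.1; hand-operated → XII.1.1; new → XII.1.1.2. Scheduled 8%. Osteria agreement on XII.1: RVC ≥ 40% → 7% available; preferential 7%. → 7%.
Sum: 37% + 6% + 8% + 7% + 7% = 65%.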